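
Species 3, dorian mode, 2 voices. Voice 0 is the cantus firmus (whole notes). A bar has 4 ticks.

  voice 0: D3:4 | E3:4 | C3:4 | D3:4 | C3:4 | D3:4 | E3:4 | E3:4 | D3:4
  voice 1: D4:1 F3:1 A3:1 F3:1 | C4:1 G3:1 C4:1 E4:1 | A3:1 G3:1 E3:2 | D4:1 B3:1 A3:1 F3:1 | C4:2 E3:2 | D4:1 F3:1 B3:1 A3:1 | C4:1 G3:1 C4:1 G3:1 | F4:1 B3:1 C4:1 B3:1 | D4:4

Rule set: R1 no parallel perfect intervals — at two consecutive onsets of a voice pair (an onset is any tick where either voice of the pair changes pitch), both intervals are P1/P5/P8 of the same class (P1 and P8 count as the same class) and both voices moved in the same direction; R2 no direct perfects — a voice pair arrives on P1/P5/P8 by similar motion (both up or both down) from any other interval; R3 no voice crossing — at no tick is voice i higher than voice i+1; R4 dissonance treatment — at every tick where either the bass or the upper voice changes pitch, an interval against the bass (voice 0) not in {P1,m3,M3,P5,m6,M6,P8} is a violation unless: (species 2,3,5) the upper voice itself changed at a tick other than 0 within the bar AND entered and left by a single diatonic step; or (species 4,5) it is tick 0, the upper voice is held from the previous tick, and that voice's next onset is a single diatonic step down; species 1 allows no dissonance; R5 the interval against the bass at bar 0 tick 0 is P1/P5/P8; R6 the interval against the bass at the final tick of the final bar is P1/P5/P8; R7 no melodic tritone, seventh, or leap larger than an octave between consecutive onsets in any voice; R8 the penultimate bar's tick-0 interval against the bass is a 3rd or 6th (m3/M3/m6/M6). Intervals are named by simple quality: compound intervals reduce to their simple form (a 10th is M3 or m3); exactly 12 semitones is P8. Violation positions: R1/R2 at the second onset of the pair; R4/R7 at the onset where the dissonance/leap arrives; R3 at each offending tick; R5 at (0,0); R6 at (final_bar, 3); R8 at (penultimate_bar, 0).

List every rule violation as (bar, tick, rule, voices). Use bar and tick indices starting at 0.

bar 0: v0=D3 v1=D4 downbeat P8
bar 1: v0=E3 v1=C4 downbeat m6
bar 2: v0=C3 v1=A3 downbeat M6
bar 3: v0=D3 v1=D4 downbeat P8
bar 4: v0=C3 v1=C4 downbeat P8
bar 5: v0=D3 v1=D4 downbeat P8
bar 6: v0=E3 v1=C4 downbeat m6
bar 7: v0=E3 v1=F4 downbeat m2
bar 8: v0=D3 v1=D4 downbeat P8
  -> R2 @ bar 3 tick 0 v(0, 1): C3/E3 M3 -> D3/D4 P8 similar
  -> R7 @ bar 3 tick 0 v(1,): E3->D4 leap 10st
  -> R2 @ bar 5 tick 0 v(0, 1): C3/E3 M3 -> D3/D4 P8 similar
  -> R7 @ bar 5 tick 0 v(1,): E3->D4 leap 10st
  -> R7 @ bar 5 tick 2 v(1,): F3->B3 leap 6st
  -> R4 @ bar 7 tick 0 v(0, 1): E3/F4 m2 untreated
  -> R7 @ bar 7 tick 0 v(1,): G3->F4 leap 10st
  -> R8 @ bar 7 tick 0 v(0, 1): penult m2 not 3rd/6th
  -> R7 @ bar 7 tick 1 v(1,): F4->B3 leap 6st

(3, 0, R2, (0, 1))
(3, 0, R7, (1,))
(5, 0, R2, (0, 1))
(5, 0, R7, (1,))
(5, 2, R7, (1,))
(7, 0, R4, (0, 1))
(7, 0, R7, (1,))
(7, 0, R8, (0, 1))
(7, 1, R7, (1,))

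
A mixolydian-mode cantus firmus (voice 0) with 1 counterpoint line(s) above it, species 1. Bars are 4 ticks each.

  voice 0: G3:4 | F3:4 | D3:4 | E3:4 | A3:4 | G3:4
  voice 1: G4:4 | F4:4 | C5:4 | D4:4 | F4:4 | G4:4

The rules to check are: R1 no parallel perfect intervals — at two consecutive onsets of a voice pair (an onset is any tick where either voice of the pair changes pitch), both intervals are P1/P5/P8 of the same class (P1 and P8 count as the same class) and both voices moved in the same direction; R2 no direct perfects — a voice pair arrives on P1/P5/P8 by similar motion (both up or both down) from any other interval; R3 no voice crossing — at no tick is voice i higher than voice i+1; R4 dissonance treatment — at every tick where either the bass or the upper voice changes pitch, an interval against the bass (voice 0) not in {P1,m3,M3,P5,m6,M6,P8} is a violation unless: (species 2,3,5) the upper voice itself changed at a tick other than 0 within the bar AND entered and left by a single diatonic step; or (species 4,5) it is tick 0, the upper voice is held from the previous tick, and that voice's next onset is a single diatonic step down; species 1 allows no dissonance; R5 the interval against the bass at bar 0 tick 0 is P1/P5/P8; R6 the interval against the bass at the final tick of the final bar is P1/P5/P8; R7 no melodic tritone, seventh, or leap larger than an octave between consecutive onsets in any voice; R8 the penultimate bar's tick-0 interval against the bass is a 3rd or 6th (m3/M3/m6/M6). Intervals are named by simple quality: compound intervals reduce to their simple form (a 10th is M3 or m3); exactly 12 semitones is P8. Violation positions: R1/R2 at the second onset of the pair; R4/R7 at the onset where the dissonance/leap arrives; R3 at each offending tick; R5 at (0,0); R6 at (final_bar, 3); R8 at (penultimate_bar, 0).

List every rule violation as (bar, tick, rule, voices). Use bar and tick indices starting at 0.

(1, 0, R1, (0, 1))
(2, 0, R4, (0, 1))
(3, 0, R4, (0, 1))
(3, 0, R7, (1,))

bar 0: v0=G3 v1=G4 downbeat P8
bar 1: v0=F3 v1=F4 downbeat P8
bar 2: v0=D3 v1=C5 downbeat m7
bar 3: v0=E3 v1=D4 downbeat m7
bar 4: v0=A3 v1=F4 downbeat m6
bar 5: v0=G3 v1=G4 downbeat P8
  -> R1 @ bar 1 tick 0 v(0, 1): G3/G4 P8 -> F3/F4 P8 similar
  -> R4 @ bar 2 tick 0 v(0, 1): D3/C5 m7 untreated
  -> R4 @ bar 3 tick 0 v(0, 1): E3/D4 m7 untreated
  -> R7 @ bar 3 tick 0 v(1,): C5->D4 leap 10st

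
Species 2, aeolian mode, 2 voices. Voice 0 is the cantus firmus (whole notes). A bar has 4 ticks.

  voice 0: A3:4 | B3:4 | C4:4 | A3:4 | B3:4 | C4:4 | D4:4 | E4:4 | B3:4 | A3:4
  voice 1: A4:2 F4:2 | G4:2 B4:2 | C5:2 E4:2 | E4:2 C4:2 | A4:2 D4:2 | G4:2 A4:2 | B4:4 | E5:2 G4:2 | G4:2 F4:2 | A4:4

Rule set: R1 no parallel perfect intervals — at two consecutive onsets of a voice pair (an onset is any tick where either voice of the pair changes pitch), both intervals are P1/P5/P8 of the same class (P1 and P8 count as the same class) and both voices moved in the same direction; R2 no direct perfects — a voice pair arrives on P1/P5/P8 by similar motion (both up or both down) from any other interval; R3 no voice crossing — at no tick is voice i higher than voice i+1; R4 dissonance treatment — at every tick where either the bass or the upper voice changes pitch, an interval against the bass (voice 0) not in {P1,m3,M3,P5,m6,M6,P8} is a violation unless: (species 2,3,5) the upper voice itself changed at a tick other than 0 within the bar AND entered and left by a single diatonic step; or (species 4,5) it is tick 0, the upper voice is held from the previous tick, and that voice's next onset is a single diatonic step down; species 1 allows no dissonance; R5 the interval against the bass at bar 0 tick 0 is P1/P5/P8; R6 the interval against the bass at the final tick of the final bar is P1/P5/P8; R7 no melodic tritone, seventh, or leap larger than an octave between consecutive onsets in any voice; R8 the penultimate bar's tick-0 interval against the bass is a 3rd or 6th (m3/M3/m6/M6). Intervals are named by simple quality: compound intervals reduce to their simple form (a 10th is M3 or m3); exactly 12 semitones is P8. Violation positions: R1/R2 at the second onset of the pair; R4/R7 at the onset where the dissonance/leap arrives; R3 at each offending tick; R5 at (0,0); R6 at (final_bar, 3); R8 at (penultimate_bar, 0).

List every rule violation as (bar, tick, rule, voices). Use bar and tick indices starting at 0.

bar 0: v0=A3 v1=A4 downbeat P8
bar 1: v0=B3 v1=G4 downbeat m6
bar 2: v0=C4 v1=C5 downbeat P8
bar 3: v0=A3 v1=E4 downbeat P5
bar 4: v0=B3 v1=A4 downbeat m7
bar 5: v0=C4 v1=G4 downbeat P5
bar 6: v0=D4 v1=B4 downbeat M6
bar 7: v0=E4 v1=E5 downbeat P8
bar 8: v0=B3 v1=G4 downbeat m6
bar 9: v0=A3 v1=A4 downbeat P8
  -> R1 @ bar 2 tick 0 v(0, 1): B3/B4 P8 -> C4/C5 P8 similar
  -> R4 @ bar 4 tick 0 v(0, 1): B3/A4 m7 untreated
  -> R2 @ bar 5 tick 0 v(0, 1): B3/D4 m3 -> C4/G4 P5 similar
  -> R2 @ bar 7 tick 0 v(0, 1): D4/B4 M6 -> E4/E5 P8 similar
  -> R4 @ bar 8 tick 2 v(0, 1): B3/F4 TT untreated

(2, 0, R1, (0, 1))
(4, 0, R4, (0, 1))
(5, 0, R2, (0, 1))
(7, 0, R2, (0, 1))
(8, 2, R4, (0, 1))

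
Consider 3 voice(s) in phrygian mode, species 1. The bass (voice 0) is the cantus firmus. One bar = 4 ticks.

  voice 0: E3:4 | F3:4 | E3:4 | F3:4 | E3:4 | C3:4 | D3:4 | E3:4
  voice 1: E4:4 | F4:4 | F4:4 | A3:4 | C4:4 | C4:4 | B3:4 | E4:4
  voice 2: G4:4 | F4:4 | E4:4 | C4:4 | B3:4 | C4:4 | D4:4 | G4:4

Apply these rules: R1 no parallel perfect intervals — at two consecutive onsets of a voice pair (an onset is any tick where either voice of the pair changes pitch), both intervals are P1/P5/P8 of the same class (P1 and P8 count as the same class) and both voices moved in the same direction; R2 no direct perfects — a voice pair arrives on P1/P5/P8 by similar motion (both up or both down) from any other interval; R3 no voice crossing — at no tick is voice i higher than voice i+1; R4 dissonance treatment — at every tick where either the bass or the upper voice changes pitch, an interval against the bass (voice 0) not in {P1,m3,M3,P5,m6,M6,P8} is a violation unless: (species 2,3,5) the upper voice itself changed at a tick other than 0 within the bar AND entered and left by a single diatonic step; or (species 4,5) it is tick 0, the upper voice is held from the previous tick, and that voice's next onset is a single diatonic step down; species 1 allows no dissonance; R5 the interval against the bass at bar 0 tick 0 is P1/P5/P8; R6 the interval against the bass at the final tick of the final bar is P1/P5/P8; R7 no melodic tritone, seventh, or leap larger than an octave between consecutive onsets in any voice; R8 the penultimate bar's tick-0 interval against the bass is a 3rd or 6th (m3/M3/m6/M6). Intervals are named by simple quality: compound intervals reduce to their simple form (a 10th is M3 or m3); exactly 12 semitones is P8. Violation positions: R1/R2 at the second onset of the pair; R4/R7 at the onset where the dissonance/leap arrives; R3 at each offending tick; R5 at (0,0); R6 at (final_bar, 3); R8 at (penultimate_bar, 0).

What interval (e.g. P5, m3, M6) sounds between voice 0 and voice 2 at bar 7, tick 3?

voice 0=E3 voice 2=G4 -> m3

m3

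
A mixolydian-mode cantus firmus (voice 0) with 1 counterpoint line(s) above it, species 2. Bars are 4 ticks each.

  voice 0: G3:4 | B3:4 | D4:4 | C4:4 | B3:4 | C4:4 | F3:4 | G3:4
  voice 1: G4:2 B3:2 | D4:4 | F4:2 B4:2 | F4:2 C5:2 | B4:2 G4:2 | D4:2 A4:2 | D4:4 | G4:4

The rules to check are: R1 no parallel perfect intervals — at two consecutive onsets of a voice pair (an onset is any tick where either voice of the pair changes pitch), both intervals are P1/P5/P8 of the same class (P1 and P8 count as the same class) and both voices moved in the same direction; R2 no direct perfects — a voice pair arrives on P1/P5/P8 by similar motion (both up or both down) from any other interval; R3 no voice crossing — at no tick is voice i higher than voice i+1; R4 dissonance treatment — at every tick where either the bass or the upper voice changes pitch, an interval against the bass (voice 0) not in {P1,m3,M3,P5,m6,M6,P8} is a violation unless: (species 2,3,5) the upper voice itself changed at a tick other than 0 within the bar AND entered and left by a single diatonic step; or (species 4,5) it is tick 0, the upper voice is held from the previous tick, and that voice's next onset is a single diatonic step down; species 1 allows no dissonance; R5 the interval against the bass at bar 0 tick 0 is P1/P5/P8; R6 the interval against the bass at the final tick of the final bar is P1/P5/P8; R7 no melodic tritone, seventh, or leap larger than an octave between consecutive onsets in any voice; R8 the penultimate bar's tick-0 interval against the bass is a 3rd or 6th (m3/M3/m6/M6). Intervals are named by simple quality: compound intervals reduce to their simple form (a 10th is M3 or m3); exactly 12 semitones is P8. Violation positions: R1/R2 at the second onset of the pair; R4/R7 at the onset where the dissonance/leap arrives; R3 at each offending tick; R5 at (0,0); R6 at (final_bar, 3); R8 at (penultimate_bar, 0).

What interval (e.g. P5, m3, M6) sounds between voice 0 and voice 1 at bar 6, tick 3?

M6

voice 0=F3 voice 1=D4 -> M6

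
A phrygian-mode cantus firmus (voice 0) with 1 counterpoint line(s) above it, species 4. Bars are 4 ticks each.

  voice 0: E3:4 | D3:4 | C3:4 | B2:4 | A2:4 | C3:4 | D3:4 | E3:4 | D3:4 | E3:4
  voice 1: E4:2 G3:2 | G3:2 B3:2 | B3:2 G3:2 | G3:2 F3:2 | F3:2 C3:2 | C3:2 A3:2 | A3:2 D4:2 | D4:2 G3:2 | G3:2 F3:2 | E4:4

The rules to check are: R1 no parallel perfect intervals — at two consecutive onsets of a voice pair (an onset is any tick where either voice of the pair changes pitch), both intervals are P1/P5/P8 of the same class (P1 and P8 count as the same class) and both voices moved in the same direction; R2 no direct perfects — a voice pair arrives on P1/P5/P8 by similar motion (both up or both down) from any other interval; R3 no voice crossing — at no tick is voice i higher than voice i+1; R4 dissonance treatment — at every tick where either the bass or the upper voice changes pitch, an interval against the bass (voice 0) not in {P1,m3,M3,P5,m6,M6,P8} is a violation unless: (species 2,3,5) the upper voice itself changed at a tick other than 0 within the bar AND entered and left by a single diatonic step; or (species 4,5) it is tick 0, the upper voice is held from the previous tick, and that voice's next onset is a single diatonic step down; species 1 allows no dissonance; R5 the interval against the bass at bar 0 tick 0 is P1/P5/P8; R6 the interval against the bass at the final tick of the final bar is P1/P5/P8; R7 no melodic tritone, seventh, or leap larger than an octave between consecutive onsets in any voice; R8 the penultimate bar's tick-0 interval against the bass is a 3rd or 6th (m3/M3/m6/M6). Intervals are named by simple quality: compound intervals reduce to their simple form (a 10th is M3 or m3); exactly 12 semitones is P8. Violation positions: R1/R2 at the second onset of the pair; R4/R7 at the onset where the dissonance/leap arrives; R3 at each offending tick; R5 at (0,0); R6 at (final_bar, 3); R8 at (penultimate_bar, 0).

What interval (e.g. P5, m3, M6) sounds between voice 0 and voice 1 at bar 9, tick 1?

P8

voice 0=E3 voice 1=E4 -> P8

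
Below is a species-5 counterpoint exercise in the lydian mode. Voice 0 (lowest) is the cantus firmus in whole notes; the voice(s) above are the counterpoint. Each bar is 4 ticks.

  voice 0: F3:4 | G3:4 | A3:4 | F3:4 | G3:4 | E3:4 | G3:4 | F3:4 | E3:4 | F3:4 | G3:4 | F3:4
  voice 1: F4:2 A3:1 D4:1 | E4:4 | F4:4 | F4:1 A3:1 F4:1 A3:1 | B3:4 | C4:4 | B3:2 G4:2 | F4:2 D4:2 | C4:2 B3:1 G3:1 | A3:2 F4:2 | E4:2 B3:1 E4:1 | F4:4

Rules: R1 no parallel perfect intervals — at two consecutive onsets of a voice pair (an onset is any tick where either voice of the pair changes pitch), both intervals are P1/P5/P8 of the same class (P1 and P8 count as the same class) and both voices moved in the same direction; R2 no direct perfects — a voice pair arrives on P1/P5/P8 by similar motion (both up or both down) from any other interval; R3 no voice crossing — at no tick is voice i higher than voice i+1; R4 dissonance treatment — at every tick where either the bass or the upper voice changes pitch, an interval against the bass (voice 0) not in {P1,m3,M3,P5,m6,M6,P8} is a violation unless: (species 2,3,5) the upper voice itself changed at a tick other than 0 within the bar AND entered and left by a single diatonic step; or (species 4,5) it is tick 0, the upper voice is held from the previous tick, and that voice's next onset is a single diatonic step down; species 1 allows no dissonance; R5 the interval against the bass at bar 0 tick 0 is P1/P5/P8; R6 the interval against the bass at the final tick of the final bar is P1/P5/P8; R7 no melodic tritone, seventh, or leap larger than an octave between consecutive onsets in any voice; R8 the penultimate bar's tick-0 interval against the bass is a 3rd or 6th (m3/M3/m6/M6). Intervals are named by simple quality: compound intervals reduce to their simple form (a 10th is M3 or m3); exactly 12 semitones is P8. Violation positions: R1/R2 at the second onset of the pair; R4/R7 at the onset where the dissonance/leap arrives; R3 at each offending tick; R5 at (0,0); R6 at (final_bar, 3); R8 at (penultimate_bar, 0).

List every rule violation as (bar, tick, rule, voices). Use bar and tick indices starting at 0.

bar 0: v0=F3 v1=F4 downbeat P8
bar 1: v0=G3 v1=E4 downbeat M6
bar 2: v0=A3 v1=F4 downbeat m6
bar 3: v0=F3 v1=F4 downbeat P8
bar 4: v0=G3 v1=B3 downbeat M3
bar 5: v0=E3 v1=C4 downbeat m6
bar 6: v0=G3 v1=B3 downbeat M3
bar 7: v0=F3 v1=F4 downbeat P8
bar 8: v0=E3 v1=C4 downbeat m6
bar 9: v0=F3 v1=A3 downbeat M3
bar 10: v0=G3 v1=E4 downbeat M6
bar 11: v0=F3 v1=F4 downbeat P8
  -> R1 @ bar 7 tick 0 v(0, 1): G3/G4 P8 -> F3/F4 P8 similar

(7, 0, R1, (0, 1))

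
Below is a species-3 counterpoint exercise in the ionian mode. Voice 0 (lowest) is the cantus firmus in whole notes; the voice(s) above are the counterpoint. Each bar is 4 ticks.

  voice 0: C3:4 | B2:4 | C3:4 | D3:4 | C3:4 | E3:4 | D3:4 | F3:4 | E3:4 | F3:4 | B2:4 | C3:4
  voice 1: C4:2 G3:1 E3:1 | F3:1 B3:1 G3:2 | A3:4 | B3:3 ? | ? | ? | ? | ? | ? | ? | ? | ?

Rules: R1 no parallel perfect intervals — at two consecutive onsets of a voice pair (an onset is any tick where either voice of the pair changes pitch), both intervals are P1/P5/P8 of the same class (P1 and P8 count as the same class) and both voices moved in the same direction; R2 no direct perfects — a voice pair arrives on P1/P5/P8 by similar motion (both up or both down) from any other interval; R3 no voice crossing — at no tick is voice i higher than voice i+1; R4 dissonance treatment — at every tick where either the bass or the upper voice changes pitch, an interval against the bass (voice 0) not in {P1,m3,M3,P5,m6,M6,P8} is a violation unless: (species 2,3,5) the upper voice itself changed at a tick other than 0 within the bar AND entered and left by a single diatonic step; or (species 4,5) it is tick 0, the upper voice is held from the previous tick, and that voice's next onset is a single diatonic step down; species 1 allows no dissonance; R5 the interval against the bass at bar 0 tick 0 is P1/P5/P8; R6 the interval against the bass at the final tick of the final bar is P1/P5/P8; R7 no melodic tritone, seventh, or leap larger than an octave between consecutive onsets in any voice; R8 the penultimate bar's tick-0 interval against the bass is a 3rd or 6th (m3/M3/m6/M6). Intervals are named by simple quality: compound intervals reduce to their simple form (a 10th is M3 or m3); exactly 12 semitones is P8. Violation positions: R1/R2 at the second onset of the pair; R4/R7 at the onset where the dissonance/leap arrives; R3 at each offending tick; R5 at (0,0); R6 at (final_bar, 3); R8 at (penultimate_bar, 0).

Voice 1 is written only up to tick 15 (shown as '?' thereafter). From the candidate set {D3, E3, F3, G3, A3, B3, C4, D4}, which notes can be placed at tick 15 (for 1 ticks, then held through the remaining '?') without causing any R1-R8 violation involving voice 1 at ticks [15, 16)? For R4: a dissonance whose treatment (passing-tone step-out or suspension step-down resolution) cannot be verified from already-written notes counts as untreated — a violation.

D3: legal
E3: violates R4
F3: violates R7
G3: violates R4
A3: legal
B3: legal
C4: violates R4
D4: legal

{A3, B3, D3, D4}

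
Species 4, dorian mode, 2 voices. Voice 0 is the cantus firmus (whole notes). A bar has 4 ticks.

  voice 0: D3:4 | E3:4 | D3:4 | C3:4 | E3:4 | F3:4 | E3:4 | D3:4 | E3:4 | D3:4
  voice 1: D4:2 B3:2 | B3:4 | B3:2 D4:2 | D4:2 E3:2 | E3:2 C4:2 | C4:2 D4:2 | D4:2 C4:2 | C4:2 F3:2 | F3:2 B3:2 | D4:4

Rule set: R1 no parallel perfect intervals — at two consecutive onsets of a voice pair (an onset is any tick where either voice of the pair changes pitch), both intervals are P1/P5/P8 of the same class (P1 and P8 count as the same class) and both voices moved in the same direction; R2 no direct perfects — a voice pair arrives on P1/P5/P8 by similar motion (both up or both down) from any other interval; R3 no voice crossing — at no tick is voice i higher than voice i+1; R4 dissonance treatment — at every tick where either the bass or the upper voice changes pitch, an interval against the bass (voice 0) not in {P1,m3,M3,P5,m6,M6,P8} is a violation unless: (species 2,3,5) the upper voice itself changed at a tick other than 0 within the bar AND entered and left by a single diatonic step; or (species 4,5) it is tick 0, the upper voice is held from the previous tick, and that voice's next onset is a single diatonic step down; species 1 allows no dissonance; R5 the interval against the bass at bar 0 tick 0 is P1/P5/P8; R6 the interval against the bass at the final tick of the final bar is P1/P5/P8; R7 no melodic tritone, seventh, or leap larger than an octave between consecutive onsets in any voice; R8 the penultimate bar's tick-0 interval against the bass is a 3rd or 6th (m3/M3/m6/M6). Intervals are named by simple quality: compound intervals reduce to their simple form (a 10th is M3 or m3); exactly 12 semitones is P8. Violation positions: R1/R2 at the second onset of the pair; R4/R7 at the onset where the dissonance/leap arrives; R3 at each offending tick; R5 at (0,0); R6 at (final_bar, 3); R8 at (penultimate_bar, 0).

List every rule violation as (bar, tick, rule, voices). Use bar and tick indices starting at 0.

bar 0: v0=D3 v1=D4 downbeat P8
bar 1: v0=E3 v1=B3 downbeat P5
bar 2: v0=D3 v1=B3 downbeat M6
bar 3: v0=C3 v1=D4 downbeat M2
bar 4: v0=E3 v1=E3 downbeat P1
bar 5: v0=F3 v1=C4 downbeat P5
bar 6: v0=E3 v1=D4 downbeat m7
bar 7: v0=D3 v1=C4 downbeat m7
bar 8: v0=E3 v1=F3 downbeat m2
bar 9: v0=D3 v1=D4 downbeat P8
  -> R4 @ bar 3 tick 0 v(0, 1): C3/D4 M2 untreated
  -> R7 @ bar 3 tick 2 v(1,): D4->E3 leap 10st
  -> R4 @ bar 7 tick 0 v(0, 1): D3/C4 m7 untreated
  -> R4 @ bar 8 tick 0 v(0, 1): E3/F3 m2 untreated
  -> R8 @ bar 8 tick 0 v(0, 1): penult m2 not 3rd/6th
  -> R7 @ bar 8 tick 2 v(1,): F3->B3 leap 6st

(3, 0, R4, (0, 1))
(3, 2, R7, (1,))
(7, 0, R4, (0, 1))
(8, 0, R4, (0, 1))
(8, 0, R8, (0, 1))
(8, 2, R7, (1,))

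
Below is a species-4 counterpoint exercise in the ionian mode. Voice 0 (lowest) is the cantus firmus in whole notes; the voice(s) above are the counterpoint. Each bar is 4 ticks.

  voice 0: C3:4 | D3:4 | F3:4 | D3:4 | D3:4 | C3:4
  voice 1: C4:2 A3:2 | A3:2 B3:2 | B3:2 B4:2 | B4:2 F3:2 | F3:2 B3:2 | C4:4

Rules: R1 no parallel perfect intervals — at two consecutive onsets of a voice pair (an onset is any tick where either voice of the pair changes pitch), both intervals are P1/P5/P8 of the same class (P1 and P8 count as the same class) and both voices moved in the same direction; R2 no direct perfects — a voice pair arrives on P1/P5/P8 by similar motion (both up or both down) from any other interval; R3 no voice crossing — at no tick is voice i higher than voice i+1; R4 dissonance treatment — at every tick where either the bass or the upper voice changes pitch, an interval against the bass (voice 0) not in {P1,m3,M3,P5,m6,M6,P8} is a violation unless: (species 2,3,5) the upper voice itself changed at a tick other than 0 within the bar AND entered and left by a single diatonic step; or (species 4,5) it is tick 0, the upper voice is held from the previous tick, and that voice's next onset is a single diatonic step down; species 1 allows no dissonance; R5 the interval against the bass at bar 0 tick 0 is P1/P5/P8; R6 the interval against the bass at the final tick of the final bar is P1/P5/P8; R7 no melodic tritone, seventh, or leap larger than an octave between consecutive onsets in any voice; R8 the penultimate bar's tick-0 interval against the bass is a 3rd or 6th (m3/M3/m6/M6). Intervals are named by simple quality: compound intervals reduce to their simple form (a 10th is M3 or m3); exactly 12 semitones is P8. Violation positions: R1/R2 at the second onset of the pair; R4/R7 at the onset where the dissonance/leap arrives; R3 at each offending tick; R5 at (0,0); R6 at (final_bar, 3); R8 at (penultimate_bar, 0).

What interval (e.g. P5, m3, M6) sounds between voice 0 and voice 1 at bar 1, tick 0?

voice 0=D3 voice 1=A3 -> P5

P5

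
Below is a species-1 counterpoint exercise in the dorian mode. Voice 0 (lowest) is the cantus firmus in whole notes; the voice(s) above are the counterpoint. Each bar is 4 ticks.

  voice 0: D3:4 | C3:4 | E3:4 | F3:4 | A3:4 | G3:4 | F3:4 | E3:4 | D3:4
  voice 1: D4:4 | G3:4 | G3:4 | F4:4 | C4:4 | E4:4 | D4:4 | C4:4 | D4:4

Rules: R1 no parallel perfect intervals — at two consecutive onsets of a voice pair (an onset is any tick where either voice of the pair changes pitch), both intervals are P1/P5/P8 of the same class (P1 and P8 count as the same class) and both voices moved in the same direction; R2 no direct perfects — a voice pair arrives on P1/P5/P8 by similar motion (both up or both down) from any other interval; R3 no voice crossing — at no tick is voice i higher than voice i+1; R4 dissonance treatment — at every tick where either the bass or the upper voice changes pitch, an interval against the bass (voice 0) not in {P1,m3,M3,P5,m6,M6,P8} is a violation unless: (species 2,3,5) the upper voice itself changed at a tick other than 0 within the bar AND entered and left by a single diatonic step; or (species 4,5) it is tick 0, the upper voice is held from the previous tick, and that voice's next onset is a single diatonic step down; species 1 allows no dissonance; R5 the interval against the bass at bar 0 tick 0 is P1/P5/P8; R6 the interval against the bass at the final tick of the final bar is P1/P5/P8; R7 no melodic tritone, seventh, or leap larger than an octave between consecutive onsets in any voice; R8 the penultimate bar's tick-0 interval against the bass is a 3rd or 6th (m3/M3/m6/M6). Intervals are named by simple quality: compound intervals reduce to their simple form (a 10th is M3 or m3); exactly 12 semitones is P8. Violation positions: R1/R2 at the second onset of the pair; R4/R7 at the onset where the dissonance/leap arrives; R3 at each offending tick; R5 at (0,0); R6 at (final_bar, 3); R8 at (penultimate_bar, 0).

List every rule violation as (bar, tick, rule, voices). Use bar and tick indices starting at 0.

bar 0: v0=D3 v1=D4 downbeat P8
bar 1: v0=C3 v1=G3 downbeat P5
bar 2: v0=E3 v1=G3 downbeat m3
bar 3: v0=F3 v1=F4 downbeat P8
bar 4: v0=A3 v1=C4 downbeat m3
bar 5: v0=G3 v1=E4 downbeat M6
bar 6: v0=F3 v1=D4 downbeat M6
bar 7: v0=E3 v1=C4 downbeat m6
bar 8: v0=D3 v1=D4 downbeat P8
  -> R2 @ bar 1 tick 0 v(0, 1): D3/D4 P8 -> C3/G3 P5 similar
  -> R2 @ bar 3 tick 0 v(0, 1): E3/G3 m3 -> F3/F4 P8 similar
  -> R7 @ bar 3 tick 0 v(1,): G3->F4 leap 10st

(1, 0, R2, (0, 1))
(3, 0, R2, (0, 1))
(3, 0, R7, (1,))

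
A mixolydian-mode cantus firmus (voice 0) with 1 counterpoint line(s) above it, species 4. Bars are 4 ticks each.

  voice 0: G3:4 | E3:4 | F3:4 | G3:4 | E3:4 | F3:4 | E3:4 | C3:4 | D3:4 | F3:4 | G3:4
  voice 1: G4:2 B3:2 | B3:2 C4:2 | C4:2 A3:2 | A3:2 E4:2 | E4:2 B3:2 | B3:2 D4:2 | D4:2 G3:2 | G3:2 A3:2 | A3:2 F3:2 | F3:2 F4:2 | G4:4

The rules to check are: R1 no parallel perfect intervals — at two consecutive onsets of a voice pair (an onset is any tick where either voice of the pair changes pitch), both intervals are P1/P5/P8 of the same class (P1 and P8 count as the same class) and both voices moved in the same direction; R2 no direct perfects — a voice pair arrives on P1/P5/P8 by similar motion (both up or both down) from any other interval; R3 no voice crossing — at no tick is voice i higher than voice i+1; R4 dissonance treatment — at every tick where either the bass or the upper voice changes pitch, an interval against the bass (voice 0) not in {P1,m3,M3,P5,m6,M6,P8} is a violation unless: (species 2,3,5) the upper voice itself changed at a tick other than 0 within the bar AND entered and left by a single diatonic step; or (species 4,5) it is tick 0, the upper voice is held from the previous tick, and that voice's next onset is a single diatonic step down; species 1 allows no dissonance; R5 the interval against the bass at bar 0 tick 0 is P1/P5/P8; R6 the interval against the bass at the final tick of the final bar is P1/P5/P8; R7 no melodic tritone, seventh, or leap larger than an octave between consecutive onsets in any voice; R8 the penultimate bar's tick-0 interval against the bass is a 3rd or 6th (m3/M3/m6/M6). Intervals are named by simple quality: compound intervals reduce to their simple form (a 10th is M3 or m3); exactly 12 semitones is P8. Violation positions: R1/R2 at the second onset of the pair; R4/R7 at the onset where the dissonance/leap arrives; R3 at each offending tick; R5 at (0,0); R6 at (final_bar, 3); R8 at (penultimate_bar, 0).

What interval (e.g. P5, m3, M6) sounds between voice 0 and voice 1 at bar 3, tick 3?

voice 0=G3 voice 1=E4 -> M6

M6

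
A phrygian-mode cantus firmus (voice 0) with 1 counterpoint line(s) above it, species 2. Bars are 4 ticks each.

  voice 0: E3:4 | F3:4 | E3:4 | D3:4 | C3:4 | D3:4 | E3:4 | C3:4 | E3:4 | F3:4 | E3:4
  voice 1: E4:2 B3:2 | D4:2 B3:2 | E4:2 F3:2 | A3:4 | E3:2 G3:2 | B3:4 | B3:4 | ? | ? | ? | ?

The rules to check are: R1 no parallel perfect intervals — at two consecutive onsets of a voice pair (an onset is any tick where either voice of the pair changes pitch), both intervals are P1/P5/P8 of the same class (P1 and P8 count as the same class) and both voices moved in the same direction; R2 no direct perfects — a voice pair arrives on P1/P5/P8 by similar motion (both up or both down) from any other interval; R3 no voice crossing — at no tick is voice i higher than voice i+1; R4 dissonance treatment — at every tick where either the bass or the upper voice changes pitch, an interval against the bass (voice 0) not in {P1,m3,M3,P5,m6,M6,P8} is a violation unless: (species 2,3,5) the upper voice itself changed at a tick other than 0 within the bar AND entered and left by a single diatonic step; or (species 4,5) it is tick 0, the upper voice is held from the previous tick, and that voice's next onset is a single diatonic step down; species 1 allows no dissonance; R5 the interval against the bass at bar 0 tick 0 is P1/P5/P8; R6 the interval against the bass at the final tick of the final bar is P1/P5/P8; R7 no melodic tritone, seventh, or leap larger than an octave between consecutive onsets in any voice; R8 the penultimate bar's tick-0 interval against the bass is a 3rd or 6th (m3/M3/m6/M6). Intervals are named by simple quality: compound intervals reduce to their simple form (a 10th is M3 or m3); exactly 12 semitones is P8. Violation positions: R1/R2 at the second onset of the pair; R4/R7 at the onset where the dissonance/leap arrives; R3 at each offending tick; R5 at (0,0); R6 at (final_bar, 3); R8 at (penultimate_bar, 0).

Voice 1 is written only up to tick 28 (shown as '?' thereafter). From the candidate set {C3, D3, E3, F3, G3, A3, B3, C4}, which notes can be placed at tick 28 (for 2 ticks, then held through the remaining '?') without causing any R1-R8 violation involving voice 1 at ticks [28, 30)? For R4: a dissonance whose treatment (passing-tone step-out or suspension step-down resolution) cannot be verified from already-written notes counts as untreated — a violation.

C3: violates R2,R7
D3: violates R4
E3: legal
F3: violates R4,R7
G3: violates R1
A3: legal
B3: violates R4
C4: legal

{A3, C4, E3}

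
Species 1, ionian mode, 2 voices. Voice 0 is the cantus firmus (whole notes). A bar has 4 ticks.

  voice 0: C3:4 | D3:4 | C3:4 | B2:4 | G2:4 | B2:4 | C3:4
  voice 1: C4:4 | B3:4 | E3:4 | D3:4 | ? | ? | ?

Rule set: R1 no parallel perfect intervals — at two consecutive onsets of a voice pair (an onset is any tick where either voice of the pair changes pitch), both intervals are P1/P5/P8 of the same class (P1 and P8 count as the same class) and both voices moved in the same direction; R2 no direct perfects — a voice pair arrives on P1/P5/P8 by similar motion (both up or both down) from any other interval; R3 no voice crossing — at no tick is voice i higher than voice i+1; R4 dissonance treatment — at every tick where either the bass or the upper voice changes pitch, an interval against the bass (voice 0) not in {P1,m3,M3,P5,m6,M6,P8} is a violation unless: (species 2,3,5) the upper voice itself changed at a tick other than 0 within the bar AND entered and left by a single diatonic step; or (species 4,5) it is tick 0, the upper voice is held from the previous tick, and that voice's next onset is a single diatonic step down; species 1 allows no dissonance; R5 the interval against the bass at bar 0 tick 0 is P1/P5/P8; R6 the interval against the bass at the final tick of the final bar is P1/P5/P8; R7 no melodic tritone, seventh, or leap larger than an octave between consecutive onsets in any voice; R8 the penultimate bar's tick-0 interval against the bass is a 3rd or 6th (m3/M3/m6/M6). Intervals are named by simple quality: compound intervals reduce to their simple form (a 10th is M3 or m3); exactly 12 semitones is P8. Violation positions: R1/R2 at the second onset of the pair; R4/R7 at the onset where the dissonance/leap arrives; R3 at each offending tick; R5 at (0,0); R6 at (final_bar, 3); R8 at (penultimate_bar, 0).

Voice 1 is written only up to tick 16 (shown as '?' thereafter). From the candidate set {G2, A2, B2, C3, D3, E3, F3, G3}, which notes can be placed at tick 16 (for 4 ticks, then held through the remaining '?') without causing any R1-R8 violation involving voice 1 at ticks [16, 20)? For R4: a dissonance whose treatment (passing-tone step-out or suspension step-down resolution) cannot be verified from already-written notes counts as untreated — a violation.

G2: violates R2
A2: violates R4
B2: legal
C3: violates R4
D3: legal
E3: legal
F3: violates R4
G3: legal

{B2, D3, E3, G3}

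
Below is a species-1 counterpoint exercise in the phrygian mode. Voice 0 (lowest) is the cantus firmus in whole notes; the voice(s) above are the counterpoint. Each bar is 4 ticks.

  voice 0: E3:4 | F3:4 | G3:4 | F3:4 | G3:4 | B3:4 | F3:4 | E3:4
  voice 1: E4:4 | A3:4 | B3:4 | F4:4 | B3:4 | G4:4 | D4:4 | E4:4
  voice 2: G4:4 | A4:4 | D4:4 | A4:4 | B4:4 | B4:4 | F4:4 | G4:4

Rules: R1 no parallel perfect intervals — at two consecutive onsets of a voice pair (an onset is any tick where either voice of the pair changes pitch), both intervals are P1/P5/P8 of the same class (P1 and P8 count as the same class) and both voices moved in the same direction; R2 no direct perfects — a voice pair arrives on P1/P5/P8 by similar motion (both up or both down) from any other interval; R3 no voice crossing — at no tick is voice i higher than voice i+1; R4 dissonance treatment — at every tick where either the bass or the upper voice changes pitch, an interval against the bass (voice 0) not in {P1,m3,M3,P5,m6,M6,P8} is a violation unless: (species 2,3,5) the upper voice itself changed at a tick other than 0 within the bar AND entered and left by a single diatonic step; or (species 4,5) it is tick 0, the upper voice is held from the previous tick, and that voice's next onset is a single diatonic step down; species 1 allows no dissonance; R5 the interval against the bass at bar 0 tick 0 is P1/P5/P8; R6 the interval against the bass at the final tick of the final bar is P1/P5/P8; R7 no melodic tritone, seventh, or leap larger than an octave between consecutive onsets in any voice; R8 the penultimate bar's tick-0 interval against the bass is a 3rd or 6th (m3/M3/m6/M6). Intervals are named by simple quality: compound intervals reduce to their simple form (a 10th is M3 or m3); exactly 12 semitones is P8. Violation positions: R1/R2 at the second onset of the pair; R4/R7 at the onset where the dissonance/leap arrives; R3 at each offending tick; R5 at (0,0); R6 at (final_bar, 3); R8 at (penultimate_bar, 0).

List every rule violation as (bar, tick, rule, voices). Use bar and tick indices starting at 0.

(0, 0, R5, (0, 2))
(3, 0, R7, (1,))
(4, 0, R7, (1,))
(6, 0, R1, (0, 2))
(6, 0, R7, (0,))
(6, 0, R7, (2,))
(6, 0, R8, (0, 2))
(7, 3, R6, (0, 2))

bar 0: v0=E3 v1=E4 v2=G4 downbeat m3
bar 1: v0=F3 v1=A3 v2=A4 downbeat M3
bar 2: v0=G3 v1=B3 v2=D4 downbeat P5
bar 3: v0=F3 v1=F4 v2=A4 downbeat M3
bar 4: v0=G3 v1=B3 v2=B4 downbeat M3
bar 5: v0=B3 v1=G4 v2=B4 downbeat P8
bar 6: v0=F3 v1=D4 v2=F4 downbeat P8
bar 7: v0=E3 v1=E4 v2=G4 downbeat m3
  -> R5 @ bar 0 tick 0 v(0, 2): opens on m3
  -> R7 @ bar 3 tick 0 v(1,): B3->F4 leap 6st
  -> R7 @ bar 4 tick 0 v(1,): F4->B3 leap 6st
  -> R1 @ bar 6 tick 0 v(0, 2): B3/B4 P8 -> F3/F4 P8 similar
  -> R7 @ bar 6 tick 0 v(0,): B3->F3 leap 6st
  -> R7 @ bar 6 tick 0 v(2,): B4->F4 leap 6st
  -> R8 @ bar 6 tick 0 v(0, 2): penult P8 not 3rd/6th
  -> R6 @ bar 7 tick 3 v(0, 2): closes on m3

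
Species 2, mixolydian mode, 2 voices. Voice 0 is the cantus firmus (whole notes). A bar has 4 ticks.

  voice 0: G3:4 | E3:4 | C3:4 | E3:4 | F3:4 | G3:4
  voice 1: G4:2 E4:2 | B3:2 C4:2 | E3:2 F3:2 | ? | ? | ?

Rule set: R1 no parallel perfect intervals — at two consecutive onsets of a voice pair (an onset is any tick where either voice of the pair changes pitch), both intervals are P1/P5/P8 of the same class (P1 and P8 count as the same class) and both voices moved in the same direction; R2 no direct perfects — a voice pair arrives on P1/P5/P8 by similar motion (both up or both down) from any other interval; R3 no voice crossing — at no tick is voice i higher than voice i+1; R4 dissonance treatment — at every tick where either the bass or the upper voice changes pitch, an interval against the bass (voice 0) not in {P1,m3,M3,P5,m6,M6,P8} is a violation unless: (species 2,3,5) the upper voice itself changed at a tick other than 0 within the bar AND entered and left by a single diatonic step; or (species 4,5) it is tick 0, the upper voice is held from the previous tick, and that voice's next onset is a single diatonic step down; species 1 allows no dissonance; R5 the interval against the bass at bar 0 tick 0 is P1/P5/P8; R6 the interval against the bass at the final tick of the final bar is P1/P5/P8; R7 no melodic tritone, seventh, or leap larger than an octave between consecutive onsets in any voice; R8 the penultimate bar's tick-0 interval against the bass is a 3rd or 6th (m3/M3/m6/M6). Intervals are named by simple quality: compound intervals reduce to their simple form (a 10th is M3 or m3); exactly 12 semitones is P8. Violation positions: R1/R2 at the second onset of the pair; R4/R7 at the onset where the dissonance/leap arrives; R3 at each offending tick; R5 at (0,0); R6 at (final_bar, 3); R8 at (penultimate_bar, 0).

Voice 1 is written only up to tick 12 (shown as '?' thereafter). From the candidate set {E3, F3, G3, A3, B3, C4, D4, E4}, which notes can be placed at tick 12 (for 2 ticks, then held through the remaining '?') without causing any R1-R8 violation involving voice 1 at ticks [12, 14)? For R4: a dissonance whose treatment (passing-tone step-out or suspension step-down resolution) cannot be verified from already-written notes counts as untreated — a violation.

{C4, E3, G3}

E3: legal
F3: violates R4
G3: legal
A3: violates R4
B3: violates R2,R7
C4: legal
D4: violates R4
E4: violates R2,R7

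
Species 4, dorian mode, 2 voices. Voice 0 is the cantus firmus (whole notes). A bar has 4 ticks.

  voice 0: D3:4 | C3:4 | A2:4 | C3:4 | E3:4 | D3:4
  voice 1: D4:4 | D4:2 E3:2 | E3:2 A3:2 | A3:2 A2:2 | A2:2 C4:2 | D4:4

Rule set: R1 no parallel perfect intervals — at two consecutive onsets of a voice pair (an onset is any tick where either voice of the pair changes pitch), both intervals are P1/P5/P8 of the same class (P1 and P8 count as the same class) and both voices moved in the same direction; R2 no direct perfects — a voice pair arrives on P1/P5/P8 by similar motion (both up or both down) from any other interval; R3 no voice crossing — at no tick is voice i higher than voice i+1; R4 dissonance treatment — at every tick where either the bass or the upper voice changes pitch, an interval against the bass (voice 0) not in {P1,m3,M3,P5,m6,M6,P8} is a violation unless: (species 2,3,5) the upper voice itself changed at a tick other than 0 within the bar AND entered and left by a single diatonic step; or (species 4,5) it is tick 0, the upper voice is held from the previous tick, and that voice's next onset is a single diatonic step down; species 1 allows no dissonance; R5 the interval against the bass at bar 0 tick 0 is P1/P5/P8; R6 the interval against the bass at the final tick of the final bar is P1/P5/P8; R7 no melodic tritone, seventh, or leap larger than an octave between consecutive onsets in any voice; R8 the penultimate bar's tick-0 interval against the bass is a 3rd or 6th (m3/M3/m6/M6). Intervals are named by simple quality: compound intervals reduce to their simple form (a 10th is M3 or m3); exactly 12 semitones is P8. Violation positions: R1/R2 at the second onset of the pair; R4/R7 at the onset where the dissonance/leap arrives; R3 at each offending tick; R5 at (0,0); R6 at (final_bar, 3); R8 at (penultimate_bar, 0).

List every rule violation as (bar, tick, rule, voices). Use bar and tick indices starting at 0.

bar 0: v0=D3 v1=D4 downbeat P8
bar 1: v0=C3 v1=D4 downbeat M2
bar 2: v0=A2 v1=E3 downbeat P5
bar 3: v0=C3 v1=A3 downbeat M6
bar 4: v0=E3 v1=A2 downbeat P5
bar 5: v0=D3 v1=D4 downbeat P8
  -> R4 @ bar 1 tick 0 v(0, 1): C3/D4 M2 untreated
  -> R7 @ bar 1 tick 2 v(1,): D4->E3 leap 10st
  -> R3 @ bar 3 tick 2 v(0, 1): C3 above A2
  -> R3 @ bar 3 tick 3 v(0, 1): C3 above A2
  -> R3 @ bar 4 tick 0 v(0, 1): E3 above A2
  -> R8 @ bar 4 tick 0 v(0, 1): penult P5 not 3rd/6th
  -> R3 @ bar 4 tick 1 v(0, 1): E3 above A2
  -> R7 @ bar 4 tick 2 v(1,): A2->C4 leap 15st

(1, 0, R4, (0, 1))
(1, 2, R7, (1,))
(3, 2, R3, (0, 1))
(3, 3, R3, (0, 1))
(4, 0, R3, (0, 1))
(4, 0, R8, (0, 1))
(4, 1, R3, (0, 1))
(4, 2, R7, (1,))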